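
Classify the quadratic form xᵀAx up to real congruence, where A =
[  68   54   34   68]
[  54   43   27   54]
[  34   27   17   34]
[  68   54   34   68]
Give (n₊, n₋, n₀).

step 0: pivot 68 → sign +
step 1: pivot 2/17 → sign +
step 2: row/col 2 already zero → sign 0
step 3: row/col 3 already zero → sign 0
signature = (2, 0, 2)

Answer: (2, 0, 2)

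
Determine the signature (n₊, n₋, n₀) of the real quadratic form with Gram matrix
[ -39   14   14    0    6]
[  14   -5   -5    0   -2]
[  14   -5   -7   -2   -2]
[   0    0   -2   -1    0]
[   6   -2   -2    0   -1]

step 0: pivot -39 → sign −
step 1: pivot 1/39 → sign +
step 2: pivot -2 → sign −
step 3: pivot 1 → sign +
step 4: pivot -1 → sign −
signature = (2, 3, 0)

Answer: (2, 3, 0)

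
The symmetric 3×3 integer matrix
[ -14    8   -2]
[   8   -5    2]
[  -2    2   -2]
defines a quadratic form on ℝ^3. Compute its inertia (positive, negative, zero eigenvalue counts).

step 0: pivot -14 → sign −
step 1: pivot -3/7 → sign −
step 2: row/col 2 already zero → sign 0
signature = (0, 2, 1)

Answer: (0, 2, 1)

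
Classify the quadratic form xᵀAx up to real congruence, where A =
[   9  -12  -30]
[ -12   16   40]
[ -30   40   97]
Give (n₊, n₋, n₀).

Answer: (1, 1, 1)

Derivation:
step 0: pivot 9 → sign +
step 1: pivot -3 → sign −
step 2: row/col 2 already zero → sign 0
signature = (1, 1, 1)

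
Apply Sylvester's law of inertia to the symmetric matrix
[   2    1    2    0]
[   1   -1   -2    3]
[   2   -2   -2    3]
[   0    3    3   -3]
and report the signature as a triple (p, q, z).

step 0: pivot 2 → sign +
step 1: pivot -3/2 → sign −
step 2: pivot 2 → sign +
step 3: pivot -3/2 → sign −
signature = (2, 2, 0)

Answer: (2, 2, 0)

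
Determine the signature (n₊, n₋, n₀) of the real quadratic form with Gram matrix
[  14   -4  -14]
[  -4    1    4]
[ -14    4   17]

Answer: (2, 1, 0)

Derivation:
step 0: pivot 14 → sign +
step 1: pivot -1/7 → sign −
step 2: pivot 3 → sign +
signature = (2, 1, 0)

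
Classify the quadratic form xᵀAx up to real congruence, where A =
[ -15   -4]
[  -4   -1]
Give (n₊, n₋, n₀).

Answer: (1, 1, 0)

Derivation:
step 0: pivot -15 → sign −
step 1: pivot 1/15 → sign +
signature = (1, 1, 0)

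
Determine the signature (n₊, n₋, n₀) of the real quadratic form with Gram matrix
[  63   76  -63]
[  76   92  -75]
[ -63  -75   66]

Answer: (2, 1, 0)

Derivation:
step 0: pivot 63 → sign +
step 1: pivot 20/63 → sign +
step 2: pivot -3/20 → sign −
signature = (2, 1, 0)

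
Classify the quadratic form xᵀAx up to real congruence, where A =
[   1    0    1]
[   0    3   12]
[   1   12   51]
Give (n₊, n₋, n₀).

Answer: (3, 0, 0)

Derivation:
step 0: pivot 1 → sign +
step 1: pivot 3 → sign +
step 2: pivot 2 → sign +
signature = (3, 0, 0)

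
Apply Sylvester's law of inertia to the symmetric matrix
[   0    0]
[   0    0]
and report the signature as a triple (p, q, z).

step 0: row/col 0 already zero → sign 0
step 1: row/col 1 already zero → sign 0
signature = (0, 0, 2)

Answer: (0, 0, 2)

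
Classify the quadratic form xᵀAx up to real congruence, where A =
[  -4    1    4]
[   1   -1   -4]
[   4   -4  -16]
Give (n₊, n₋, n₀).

Answer: (0, 2, 1)

Derivation:
step 0: pivot -4 → sign −
step 1: pivot -3/4 → sign −
step 2: row/col 2 already zero → sign 0
signature = (0, 2, 1)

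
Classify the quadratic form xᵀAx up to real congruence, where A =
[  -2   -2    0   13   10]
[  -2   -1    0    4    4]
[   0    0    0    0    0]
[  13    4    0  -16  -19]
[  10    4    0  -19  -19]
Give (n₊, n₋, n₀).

Answer: (2, 2, 1)

Derivation:
step 0: pivot -2 → sign −
step 1: pivot 1 → sign +
step 2: pivot -25/2 → sign −
step 3: pivot 3/25 → sign +
step 4: row/col 4 already zero → sign 0
signature = (2, 2, 1)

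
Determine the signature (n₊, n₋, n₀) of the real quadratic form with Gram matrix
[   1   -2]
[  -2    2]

Answer: (1, 1, 0)

Derivation:
step 0: pivot 1 → sign +
step 1: pivot -2 → sign −
signature = (1, 1, 0)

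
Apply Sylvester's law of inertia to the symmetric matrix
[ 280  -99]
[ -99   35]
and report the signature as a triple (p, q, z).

step 0: pivot 280 → sign +
step 1: pivot -1/280 → sign −
signature = (1, 1, 0)

Answer: (1, 1, 0)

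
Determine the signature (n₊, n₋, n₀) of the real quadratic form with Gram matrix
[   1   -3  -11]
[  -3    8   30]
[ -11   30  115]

step 0: pivot 1 → sign +
step 1: pivot -1 → sign −
step 2: pivot 3 → sign +
signature = (2, 1, 0)

Answer: (2, 1, 0)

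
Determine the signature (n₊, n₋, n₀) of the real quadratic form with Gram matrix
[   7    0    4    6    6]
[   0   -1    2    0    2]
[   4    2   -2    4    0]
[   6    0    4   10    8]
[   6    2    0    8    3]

step 0: pivot 7 → sign +
step 1: pivot -1 → sign −
step 2: pivot -2/7 → sign −
step 3: pivot 6 → sign +
step 4: pivot 1/3 → sign +
signature = (3, 2, 0)

Answer: (3, 2, 0)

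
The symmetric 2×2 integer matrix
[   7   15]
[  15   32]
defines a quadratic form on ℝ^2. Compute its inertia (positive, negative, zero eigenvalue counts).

Answer: (1, 1, 0)

Derivation:
step 0: pivot 7 → sign +
step 1: pivot -1/7 → sign −
signature = (1, 1, 0)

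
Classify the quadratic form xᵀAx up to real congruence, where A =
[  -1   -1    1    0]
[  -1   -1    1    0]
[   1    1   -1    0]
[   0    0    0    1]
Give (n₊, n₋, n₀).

step 0: pivot -1 → sign −
step 1: pivot 1 → sign +
step 2: row/col 2 already zero → sign 0
step 3: row/col 3 already zero → sign 0
signature = (1, 1, 2)

Answer: (1, 1, 2)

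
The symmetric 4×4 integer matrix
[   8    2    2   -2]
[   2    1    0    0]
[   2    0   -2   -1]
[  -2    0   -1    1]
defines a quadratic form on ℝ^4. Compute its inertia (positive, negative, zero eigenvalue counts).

Answer: (2, 1, 1)

Derivation:
step 0: pivot 8 → sign +
step 1: pivot 1/2 → sign +
step 2: pivot -3 → sign −
step 3: row/col 3 already zero → sign 0
signature = (2, 1, 1)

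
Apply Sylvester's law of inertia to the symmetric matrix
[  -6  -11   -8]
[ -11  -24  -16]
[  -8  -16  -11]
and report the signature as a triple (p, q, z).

Answer: (1, 2, 0)

Derivation:
step 0: pivot -6 → sign −
step 1: pivot -23/6 → sign −
step 2: pivot 3/23 → sign +
signature = (1, 2, 0)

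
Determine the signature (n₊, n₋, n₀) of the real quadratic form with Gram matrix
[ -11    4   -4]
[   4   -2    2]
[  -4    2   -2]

Answer: (0, 2, 1)

Derivation:
step 0: pivot -11 → sign −
step 1: pivot -6/11 → sign −
step 2: row/col 2 already zero → sign 0
signature = (0, 2, 1)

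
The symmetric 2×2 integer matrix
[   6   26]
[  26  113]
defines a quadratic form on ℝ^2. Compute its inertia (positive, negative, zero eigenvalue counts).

step 0: pivot 6 → sign +
step 1: pivot 1/3 → sign +
signature = (2, 0, 0)

Answer: (2, 0, 0)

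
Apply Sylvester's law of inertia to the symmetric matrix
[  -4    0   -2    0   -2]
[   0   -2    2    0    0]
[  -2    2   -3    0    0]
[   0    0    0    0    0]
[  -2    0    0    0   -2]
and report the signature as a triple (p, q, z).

Answer: (1, 3, 1)

Derivation:
step 0: pivot -4 → sign −
step 1: pivot -2 → sign −
step 2: pivot -1 → sign −
step 3: pivot 1 → sign +
step 4: row/col 4 already zero → sign 0
signature = (1, 3, 1)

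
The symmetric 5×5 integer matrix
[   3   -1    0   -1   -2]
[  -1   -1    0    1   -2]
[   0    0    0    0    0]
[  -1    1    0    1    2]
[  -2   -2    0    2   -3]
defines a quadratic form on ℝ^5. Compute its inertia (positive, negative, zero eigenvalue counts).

step 0: pivot 3 → sign +
step 1: pivot -4/3 → sign −
step 2: pivot 1 → sign +
step 3: pivot 1 → sign +
step 4: row/col 4 already zero → sign 0
signature = (3, 1, 1)

Answer: (3, 1, 1)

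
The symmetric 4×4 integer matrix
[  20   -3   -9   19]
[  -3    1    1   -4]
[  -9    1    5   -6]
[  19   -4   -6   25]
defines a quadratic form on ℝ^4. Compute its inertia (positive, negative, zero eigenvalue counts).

step 0: pivot 20 → sign +
step 1: pivot 11/20 → sign +
step 2: pivot 8/11 → sign +
step 3: row/col 3 already zero → sign 0
signature = (3, 0, 1)

Answer: (3, 0, 1)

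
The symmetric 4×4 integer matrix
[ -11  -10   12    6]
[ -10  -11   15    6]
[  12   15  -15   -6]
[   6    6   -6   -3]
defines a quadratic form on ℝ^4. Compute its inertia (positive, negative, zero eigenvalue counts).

Answer: (1, 2, 1)

Derivation:
step 0: pivot -11 → sign −
step 1: pivot -21/11 → sign −
step 2: pivot 48/7 → sign +
step 3: row/col 3 already zero → sign 0
signature = (1, 2, 1)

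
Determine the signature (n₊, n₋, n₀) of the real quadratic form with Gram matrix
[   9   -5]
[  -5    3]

step 0: pivot 9 → sign +
step 1: pivot 2/9 → sign +
signature = (2, 0, 0)

Answer: (2, 0, 0)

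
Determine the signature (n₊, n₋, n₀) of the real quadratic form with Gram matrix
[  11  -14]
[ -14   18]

step 0: pivot 11 → sign +
step 1: pivot 2/11 → sign +
signature = (2, 0, 0)

Answer: (2, 0, 0)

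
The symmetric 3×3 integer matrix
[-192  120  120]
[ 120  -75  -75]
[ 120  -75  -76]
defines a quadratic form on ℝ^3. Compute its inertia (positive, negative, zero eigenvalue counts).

Answer: (0, 2, 1)

Derivation:
step 0: pivot -192 → sign −
step 1: pivot -1 → sign −
step 2: row/col 2 already zero → sign 0
signature = (0, 2, 1)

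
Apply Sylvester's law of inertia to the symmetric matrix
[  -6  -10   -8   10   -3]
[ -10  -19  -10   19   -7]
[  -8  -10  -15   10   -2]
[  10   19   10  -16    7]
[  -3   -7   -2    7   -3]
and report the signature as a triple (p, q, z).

Answer: (2, 3, 0)

Derivation:
step 0: pivot -6 → sign −
step 1: pivot -7/3 → sign −
step 2: pivot 3/7 → sign +
step 3: pivot 3 → sign +
step 4: pivot -3/2 → sign −
signature = (2, 3, 0)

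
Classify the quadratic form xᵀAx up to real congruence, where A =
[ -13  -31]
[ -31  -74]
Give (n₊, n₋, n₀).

step 0: pivot -13 → sign −
step 1: pivot -1/13 → sign −
signature = (0, 2, 0)

Answer: (0, 2, 0)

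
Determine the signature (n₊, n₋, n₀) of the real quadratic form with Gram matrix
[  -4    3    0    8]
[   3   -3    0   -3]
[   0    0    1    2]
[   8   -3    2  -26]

Answer: (1, 3, 0)

Derivation:
step 0: pivot -4 → sign −
step 1: pivot -3/4 → sign −
step 2: pivot 1 → sign +
step 3: pivot -2 → sign −
signature = (1, 3, 0)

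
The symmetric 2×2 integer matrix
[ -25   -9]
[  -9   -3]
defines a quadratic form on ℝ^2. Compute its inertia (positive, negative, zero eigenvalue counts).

step 0: pivot -25 → sign −
step 1: pivot 6/25 → sign +
signature = (1, 1, 0)

Answer: (1, 1, 0)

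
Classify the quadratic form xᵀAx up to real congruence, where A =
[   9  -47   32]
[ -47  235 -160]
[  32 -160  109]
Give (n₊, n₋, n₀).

Answer: (2, 1, 0)

Derivation:
step 0: pivot 9 → sign +
step 1: pivot -94/9 → sign −
step 2: pivot 3/47 → sign +
signature = (2, 1, 0)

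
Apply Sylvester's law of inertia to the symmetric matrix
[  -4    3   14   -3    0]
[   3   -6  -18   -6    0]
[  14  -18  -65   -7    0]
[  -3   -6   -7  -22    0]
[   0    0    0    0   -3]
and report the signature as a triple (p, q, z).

step 0: pivot -4 → sign −
step 1: pivot -15/4 → sign −
step 2: pivot -1 → sign −
step 3: pivot -3/5 → sign −
step 4: pivot -3 → sign −
signature = (0, 5, 0)

Answer: (0, 5, 0)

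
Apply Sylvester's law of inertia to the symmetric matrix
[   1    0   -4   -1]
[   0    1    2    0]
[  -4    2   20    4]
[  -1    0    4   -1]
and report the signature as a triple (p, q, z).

Answer: (2, 1, 1)

Derivation:
step 0: pivot 1 → sign +
step 1: pivot 1 → sign +
step 2: pivot -2 → sign −
step 3: row/col 3 already zero → sign 0
signature = (2, 1, 1)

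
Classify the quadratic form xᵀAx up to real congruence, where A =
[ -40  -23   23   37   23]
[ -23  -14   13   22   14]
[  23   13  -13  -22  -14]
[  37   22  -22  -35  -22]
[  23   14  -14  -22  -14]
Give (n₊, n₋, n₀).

Answer: (1, 4, 0)

Derivation:
step 0: pivot -40 → sign −
step 1: pivot -31/40 → sign −
step 2: pivot 9/31 → sign +
step 3: pivot -28/9 → sign −
step 4: pivot -3/28 → sign −
signature = (1, 4, 0)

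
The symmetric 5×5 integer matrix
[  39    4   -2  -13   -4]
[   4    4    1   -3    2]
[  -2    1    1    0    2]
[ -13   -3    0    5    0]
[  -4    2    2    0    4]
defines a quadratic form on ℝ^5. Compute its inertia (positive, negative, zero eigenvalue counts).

Answer: (3, 1, 1)

Derivation:
step 0: pivot 39 → sign +
step 1: pivot 140/39 → sign +
step 2: pivot 69/140 → sign +
step 3: pivot -3/23 → sign −
step 4: row/col 4 already zero → sign 0
signature = (3, 1, 1)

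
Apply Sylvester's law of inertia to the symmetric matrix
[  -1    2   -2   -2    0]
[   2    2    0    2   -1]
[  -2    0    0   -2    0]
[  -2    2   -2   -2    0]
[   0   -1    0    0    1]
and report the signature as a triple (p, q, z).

step 0: pivot -1 → sign −
step 1: pivot 6 → sign +
step 2: pivot 4/3 → sign +
step 3: pivot 1 → sign +
step 4: pivot 1/2 → sign +
signature = (4, 1, 0)

Answer: (4, 1, 0)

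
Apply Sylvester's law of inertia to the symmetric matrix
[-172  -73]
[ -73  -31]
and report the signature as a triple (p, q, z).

step 0: pivot -172 → sign −
step 1: pivot -3/172 → sign −
signature = (0, 2, 0)

Answer: (0, 2, 0)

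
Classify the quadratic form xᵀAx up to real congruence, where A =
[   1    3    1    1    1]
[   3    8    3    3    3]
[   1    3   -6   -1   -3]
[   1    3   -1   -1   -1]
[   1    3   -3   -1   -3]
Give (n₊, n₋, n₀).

Answer: (1, 4, 0)

Derivation:
step 0: pivot 1 → sign +
step 1: pivot -1 → sign −
step 2: pivot -7 → sign −
step 3: pivot -10/7 → sign −
step 4: pivot -6/5 → sign −
signature = (1, 4, 0)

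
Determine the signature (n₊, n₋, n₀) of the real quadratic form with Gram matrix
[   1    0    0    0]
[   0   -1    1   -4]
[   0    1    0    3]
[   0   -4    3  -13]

step 0: pivot 1 → sign +
step 1: pivot -1 → sign −
step 2: pivot 1 → sign +
step 3: pivot 2 → sign +
signature = (3, 1, 0)

Answer: (3, 1, 0)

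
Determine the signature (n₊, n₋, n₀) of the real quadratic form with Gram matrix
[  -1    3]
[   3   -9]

step 0: pivot -1 → sign −
step 1: row/col 1 already zero → sign 0
signature = (0, 1, 1)

Answer: (0, 1, 1)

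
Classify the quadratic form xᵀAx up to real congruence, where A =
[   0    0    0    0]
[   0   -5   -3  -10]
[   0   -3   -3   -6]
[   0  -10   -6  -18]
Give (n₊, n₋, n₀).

step 0: pivot -5 → sign −
step 1: pivot -6/5 → sign −
step 2: pivot 2 → sign +
step 3: row/col 3 already zero → sign 0
signature = (1, 2, 1)

Answer: (1, 2, 1)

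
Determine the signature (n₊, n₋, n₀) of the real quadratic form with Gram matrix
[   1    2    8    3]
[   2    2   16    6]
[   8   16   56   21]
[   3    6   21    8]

Answer: (2, 2, 0)

Derivation:
step 0: pivot 1 → sign +
step 1: pivot -2 → sign −
step 2: pivot -8 → sign −
step 3: pivot 1/8 → sign +
signature = (2, 2, 0)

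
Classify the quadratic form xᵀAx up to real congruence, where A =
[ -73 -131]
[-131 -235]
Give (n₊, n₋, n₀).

step 0: pivot -73 → sign −
step 1: pivot 6/73 → sign +
signature = (1, 1, 0)

Answer: (1, 1, 0)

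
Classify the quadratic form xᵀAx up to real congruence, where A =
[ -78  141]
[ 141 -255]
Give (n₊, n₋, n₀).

Answer: (0, 2, 0)

Derivation:
step 0: pivot -78 → sign −
step 1: pivot -3/26 → sign −
signature = (0, 2, 0)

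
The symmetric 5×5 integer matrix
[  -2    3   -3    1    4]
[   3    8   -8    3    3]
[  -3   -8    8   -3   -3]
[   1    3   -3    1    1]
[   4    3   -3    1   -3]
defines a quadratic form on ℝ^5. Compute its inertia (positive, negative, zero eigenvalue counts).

step 0: pivot -2 → sign −
step 1: pivot 25/2 → sign +
step 2: pivot -3/25 → sign −
step 3: pivot -1 → sign −
step 4: row/col 4 already zero → sign 0
signature = (1, 3, 1)

Answer: (1, 3, 1)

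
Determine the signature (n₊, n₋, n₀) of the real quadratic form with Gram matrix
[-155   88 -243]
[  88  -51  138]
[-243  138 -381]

Answer: (0, 3, 0)

Derivation:
step 0: pivot -155 → sign −
step 1: pivot -161/155 → sign −
step 2: pivot -6/161 → sign −
signature = (0, 3, 0)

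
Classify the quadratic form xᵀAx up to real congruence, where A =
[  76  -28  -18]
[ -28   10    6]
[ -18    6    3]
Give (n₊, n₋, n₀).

step 0: pivot 76 → sign +
step 1: pivot -6/19 → sign −
step 2: row/col 2 already zero → sign 0
signature = (1, 1, 1)

Answer: (1, 1, 1)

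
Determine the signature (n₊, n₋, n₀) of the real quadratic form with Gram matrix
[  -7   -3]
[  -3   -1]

Answer: (1, 1, 0)

Derivation:
step 0: pivot -7 → sign −
step 1: pivot 2/7 → sign +
signature = (1, 1, 0)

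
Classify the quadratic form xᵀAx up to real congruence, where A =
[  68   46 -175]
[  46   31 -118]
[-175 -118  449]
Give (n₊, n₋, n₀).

Answer: (1, 2, 0)

Derivation:
step 0: pivot 68 → sign +
step 1: pivot -2/17 → sign −
step 2: pivot -1/8 → sign −
signature = (1, 2, 0)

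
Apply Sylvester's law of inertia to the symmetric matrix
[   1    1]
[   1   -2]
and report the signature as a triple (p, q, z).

step 0: pivot 1 → sign +
step 1: pivot -3 → sign −
signature = (1, 1, 0)

Answer: (1, 1, 0)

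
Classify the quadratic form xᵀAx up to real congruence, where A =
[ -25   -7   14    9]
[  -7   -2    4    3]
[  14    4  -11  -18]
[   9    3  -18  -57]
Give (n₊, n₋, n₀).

step 0: pivot -25 → sign −
step 1: pivot -1/25 → sign −
step 2: pivot -3 → sign −
step 3: row/col 3 already zero → sign 0
signature = (0, 3, 1)

Answer: (0, 3, 1)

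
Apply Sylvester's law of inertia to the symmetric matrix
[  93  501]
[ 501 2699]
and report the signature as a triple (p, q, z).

step 0: pivot 93 → sign +
step 1: pivot 2/31 → sign +
signature = (2, 0, 0)

Answer: (2, 0, 0)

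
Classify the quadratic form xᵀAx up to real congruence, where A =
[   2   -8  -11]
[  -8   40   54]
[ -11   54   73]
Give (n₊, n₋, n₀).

Answer: (2, 0, 1)

Derivation:
step 0: pivot 2 → sign +
step 1: pivot 8 → sign +
step 2: row/col 2 already zero → sign 0
signature = (2, 0, 1)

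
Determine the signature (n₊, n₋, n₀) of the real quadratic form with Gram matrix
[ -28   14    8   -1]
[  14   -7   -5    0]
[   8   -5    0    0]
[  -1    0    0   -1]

step 0: pivot -28 → sign −
step 1: pivot 16/7 → sign +
step 2: pivot -7/16 → sign −
step 3: pivot -3/28 → sign −
signature = (1, 3, 0)

Answer: (1, 3, 0)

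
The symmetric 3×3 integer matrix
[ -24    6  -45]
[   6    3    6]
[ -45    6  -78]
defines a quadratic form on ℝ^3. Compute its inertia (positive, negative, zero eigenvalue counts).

step 0: pivot -24 → sign −
step 1: pivot 9/2 → sign +
step 2: pivot 1/4 → sign +
signature = (2, 1, 0)

Answer: (2, 1, 0)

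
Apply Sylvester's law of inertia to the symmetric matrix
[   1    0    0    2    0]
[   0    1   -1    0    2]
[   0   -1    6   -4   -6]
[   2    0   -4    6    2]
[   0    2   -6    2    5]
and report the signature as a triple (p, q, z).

step 0: pivot 1 → sign +
step 1: pivot 1 → sign +
step 2: pivot 5 → sign +
step 3: pivot -6/5 → sign −
step 4: pivot -1 → sign −
signature = (3, 2, 0)

Answer: (3, 2, 0)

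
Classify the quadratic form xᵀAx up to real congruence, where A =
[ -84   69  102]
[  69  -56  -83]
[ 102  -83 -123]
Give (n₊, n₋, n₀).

Answer: (1, 2, 0)

Derivation:
step 0: pivot -84 → sign −
step 1: pivot 19/28 → sign +
step 2: pivot -1/19 → sign −
signature = (1, 2, 0)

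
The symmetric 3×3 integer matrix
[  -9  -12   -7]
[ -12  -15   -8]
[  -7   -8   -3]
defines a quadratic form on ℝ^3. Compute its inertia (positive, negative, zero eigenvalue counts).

Answer: (2, 1, 0)

Derivation:
step 0: pivot -9 → sign −
step 1: pivot 1 → sign +
step 2: pivot 2/3 → sign +
signature = (2, 1, 0)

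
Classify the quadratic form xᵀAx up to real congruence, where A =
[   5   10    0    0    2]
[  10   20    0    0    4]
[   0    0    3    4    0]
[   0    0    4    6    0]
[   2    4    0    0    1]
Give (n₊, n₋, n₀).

Answer: (4, 0, 1)

Derivation:
step 0: pivot 5 → sign +
step 1: pivot 3 → sign +
step 2: pivot 2/3 → sign +
step 3: pivot 1/5 → sign +
step 4: row/col 4 already zero → sign 0
signature = (4, 0, 1)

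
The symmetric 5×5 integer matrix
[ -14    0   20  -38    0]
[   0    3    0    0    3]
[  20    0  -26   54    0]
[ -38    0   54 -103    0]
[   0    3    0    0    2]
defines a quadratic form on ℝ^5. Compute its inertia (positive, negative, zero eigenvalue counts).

step 0: pivot -14 → sign −
step 1: pivot 3 → sign +
step 2: pivot 18/7 → sign +
step 3: pivot 1/9 → sign +
step 4: pivot -1 → sign −
signature = (3, 2, 0)

Answer: (3, 2, 0)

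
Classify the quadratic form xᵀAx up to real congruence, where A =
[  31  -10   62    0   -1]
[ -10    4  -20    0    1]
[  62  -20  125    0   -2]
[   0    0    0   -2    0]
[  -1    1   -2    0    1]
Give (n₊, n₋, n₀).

Answer: (4, 1, 0)

Derivation:
step 0: pivot 31 → sign +
step 1: pivot 24/31 → sign +
step 2: pivot 1 → sign +
step 3: pivot -2 → sign −
step 4: pivot 3/8 → sign +
signature = (4, 1, 0)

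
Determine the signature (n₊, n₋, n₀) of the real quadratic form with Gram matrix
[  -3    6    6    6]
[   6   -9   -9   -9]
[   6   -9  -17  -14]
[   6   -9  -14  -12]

step 0: pivot -3 → sign −
step 1: pivot 3 → sign +
step 2: pivot -8 → sign −
step 3: pivot 1/8 → sign +
signature = (2, 2, 0)

Answer: (2, 2, 0)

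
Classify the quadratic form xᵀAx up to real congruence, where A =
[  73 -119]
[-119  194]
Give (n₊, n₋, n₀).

step 0: pivot 73 → sign +
step 1: pivot 1/73 → sign +
signature = (2, 0, 0)

Answer: (2, 0, 0)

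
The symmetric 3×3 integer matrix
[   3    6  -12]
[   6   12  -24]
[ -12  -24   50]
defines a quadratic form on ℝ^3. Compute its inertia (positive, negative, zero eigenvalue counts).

step 0: pivot 3 → sign +
step 1: pivot 2 → sign +
step 2: row/col 2 already zero → sign 0
signature = (2, 0, 1)

Answer: (2, 0, 1)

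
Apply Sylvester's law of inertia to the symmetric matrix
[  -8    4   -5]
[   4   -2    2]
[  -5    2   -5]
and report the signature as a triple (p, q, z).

step 0: pivot -8 → sign −
step 1: pivot -15/8 → sign −
step 2: pivot 2/15 → sign +
signature = (1, 2, 0)

Answer: (1, 2, 0)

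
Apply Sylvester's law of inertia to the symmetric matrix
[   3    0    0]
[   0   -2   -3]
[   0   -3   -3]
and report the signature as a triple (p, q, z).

Answer: (2, 1, 0)

Derivation:
step 0: pivot 3 → sign +
step 1: pivot -2 → sign −
step 2: pivot 3/2 → sign +
signature = (2, 1, 0)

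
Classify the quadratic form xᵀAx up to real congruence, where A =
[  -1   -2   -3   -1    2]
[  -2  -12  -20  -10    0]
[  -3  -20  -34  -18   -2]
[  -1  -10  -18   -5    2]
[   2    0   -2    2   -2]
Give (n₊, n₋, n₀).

step 0: pivot -1 → sign −
step 1: pivot -8 → sign −
step 2: pivot -1/2 → sign −
step 3: pivot 6 → sign +
step 4: row/col 4 already zero → sign 0
signature = (1, 3, 1)

Answer: (1, 3, 1)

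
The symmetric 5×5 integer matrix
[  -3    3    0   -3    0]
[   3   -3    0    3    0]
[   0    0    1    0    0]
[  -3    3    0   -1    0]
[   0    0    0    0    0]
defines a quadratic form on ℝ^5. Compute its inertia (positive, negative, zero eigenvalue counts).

step 0: pivot -3 → sign −
step 1: pivot 1 → sign +
step 2: pivot 2 → sign +
step 3: row/col 3 already zero → sign 0
step 4: row/col 4 already zero → sign 0
signature = (2, 1, 2)

Answer: (2, 1, 2)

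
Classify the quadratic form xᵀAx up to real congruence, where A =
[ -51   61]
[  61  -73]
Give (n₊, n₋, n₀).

step 0: pivot -51 → sign −
step 1: pivot -2/51 → sign −
signature = (0, 2, 0)

Answer: (0, 2, 0)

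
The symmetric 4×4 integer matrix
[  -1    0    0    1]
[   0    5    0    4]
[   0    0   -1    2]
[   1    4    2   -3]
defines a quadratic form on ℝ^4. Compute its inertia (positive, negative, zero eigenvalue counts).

Answer: (1, 3, 0)

Derivation:
step 0: pivot -1 → sign −
step 1: pivot 5 → sign +
step 2: pivot -1 → sign −
step 3: pivot -6/5 → sign −
signature = (1, 3, 0)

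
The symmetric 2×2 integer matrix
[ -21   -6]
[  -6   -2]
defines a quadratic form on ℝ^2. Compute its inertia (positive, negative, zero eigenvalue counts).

step 0: pivot -21 → sign −
step 1: pivot -2/7 → sign −
signature = (0, 2, 0)

Answer: (0, 2, 0)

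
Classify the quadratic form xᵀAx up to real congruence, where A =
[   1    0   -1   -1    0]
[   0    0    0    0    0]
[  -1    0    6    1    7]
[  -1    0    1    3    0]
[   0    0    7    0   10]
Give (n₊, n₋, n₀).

Answer: (4, 0, 1)

Derivation:
step 0: pivot 1 → sign +
step 1: pivot 5 → sign +
step 2: pivot 2 → sign +
step 3: pivot 1/5 → sign +
step 4: row/col 4 already zero → sign 0
signature = (4, 0, 1)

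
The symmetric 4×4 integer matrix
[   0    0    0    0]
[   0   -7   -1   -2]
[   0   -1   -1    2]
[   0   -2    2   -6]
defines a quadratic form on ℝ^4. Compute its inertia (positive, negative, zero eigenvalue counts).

step 0: pivot -7 → sign −
step 1: pivot -6/7 → sign −
step 2: pivot 2/3 → sign +
step 3: row/col 3 already zero → sign 0
signature = (1, 2, 1)

Answer: (1, 2, 1)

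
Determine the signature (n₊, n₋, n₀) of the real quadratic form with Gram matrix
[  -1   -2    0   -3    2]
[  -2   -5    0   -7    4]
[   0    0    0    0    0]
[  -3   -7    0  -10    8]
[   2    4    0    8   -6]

step 0: pivot -1 → sign −
step 1: pivot -1 → sign −
step 2: pivot -2 → sign −
step 3: pivot 2 → sign +
step 4: row/col 4 already zero → sign 0
signature = (1, 3, 1)

Answer: (1, 3, 1)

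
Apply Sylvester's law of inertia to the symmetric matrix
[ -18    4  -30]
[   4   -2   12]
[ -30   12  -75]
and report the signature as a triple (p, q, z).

step 0: pivot -18 → sign −
step 1: pivot -10/9 → sign −
step 2: pivot 3/5 → sign +
signature = (1, 2, 0)

Answer: (1, 2, 0)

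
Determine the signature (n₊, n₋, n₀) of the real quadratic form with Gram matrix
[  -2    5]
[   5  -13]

Answer: (0, 2, 0)

Derivation:
step 0: pivot -2 → sign −
step 1: pivot -1/2 → sign −
signature = (0, 2, 0)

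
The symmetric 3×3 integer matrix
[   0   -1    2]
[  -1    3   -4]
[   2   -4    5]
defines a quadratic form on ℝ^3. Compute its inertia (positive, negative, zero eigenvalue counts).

step 0: pivot 3 → sign +
step 1: pivot -1/3 → sign −
step 2: pivot 1 → sign +
signature = (2, 1, 0)

Answer: (2, 1, 0)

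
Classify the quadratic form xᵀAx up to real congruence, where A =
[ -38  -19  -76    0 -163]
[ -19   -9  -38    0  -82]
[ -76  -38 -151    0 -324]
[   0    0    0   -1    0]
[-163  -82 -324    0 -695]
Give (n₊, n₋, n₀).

step 0: pivot -38 → sign −
step 1: pivot 1/2 → sign +
step 2: pivot 1 → sign +
step 3: pivot -1 → sign −
step 4: pivot -6/19 → sign −
signature = (2, 3, 0)

Answer: (2, 3, 0)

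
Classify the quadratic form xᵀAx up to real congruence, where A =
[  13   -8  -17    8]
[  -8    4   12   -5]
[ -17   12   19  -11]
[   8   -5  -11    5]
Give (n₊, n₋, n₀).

Answer: (2, 2, 0)

Derivation:
step 0: pivot 13 → sign +
step 1: pivot -12/13 → sign −
step 2: pivot -2/3 → sign −
step 3: pivot 3/4 → sign +
signature = (2, 2, 0)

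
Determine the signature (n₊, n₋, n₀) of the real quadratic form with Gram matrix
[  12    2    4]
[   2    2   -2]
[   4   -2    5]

Answer: (2, 1, 0)

Derivation:
step 0: pivot 12 → sign +
step 1: pivot 5/3 → sign +
step 2: pivot -3/5 → sign −
signature = (2, 1, 0)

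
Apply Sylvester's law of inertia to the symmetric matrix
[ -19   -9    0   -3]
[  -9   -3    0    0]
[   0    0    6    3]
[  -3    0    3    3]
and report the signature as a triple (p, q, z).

step 0: pivot -19 → sign −
step 1: pivot 24/19 → sign +
step 2: pivot 6 → sign +
step 3: pivot 3/8 → sign +
signature = (3, 1, 0)

Answer: (3, 1, 0)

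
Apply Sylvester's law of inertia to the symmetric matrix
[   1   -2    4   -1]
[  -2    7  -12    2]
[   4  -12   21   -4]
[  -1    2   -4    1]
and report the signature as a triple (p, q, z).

step 0: pivot 1 → sign +
step 1: pivot 3 → sign +
step 2: pivot -1/3 → sign −
step 3: row/col 3 already zero → sign 0
signature = (2, 1, 1)

Answer: (2, 1, 1)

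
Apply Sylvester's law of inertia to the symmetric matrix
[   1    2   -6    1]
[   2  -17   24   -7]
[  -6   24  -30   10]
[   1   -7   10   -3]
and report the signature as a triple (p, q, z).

step 0: pivot 1 → sign +
step 1: pivot -21 → sign −
step 2: pivot -30/7 → sign −
step 3: pivot -1/15 → sign −
signature = (1, 3, 0)

Answer: (1, 3, 0)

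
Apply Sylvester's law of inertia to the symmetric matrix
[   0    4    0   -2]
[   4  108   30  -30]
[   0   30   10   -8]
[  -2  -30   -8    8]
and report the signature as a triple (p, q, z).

Answer: (3, 1, 0)

Derivation:
step 0: pivot 108 → sign +
step 1: pivot -4/27 → sign −
step 2: pivot 10 → sign +
step 3: pivot 1/10 → sign +
signature = (3, 1, 0)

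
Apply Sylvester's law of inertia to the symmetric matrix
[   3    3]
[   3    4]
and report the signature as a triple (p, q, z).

step 0: pivot 3 → sign +
step 1: pivot 1 → sign +
signature = (2, 0, 0)

Answer: (2, 0, 0)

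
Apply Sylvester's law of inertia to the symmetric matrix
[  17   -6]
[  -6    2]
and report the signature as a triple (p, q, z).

step 0: pivot 17 → sign +
step 1: pivot -2/17 → sign −
signature = (1, 1, 0)

Answer: (1, 1, 0)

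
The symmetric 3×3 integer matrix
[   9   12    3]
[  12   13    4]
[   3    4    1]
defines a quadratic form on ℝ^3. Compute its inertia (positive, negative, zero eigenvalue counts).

step 0: pivot 9 → sign +
step 1: pivot -3 → sign −
step 2: row/col 2 already zero → sign 0
signature = (1, 1, 1)

Answer: (1, 1, 1)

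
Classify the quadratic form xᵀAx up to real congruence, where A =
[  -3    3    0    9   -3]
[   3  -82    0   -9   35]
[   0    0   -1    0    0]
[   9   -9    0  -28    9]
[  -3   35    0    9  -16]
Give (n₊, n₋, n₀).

step 0: pivot -3 → sign −
step 1: pivot -79 → sign −
step 2: pivot -1 → sign −
step 3: pivot -1 → sign −
step 4: pivot -3/79 → sign −
signature = (0, 5, 0)

Answer: (0, 5, 0)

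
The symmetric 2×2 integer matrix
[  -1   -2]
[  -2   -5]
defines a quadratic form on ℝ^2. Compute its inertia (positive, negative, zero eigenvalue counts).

Answer: (0, 2, 0)

Derivation:
step 0: pivot -1 → sign −
step 1: pivot -1 → sign −
signature = (0, 2, 0)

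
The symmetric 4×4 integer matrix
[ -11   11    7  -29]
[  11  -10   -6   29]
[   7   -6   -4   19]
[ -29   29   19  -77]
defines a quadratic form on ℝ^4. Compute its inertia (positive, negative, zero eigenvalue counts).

Answer: (1, 2, 1)

Derivation:
step 0: pivot -11 → sign −
step 1: pivot 1 → sign +
step 2: pivot -6/11 → sign −
step 3: row/col 3 already zero → sign 0
signature = (1, 2, 1)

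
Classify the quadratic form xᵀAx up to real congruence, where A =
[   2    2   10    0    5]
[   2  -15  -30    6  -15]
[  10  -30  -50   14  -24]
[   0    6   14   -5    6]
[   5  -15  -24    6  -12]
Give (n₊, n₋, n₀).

Answer: (2, 3, 0)

Derivation:
step 0: pivot 2 → sign +
step 1: pivot -17 → sign −
step 2: pivot -100/17 → sign −
step 3: pivot -72/25 → sign −
step 4: pivot 1/32 → sign +
signature = (2, 3, 0)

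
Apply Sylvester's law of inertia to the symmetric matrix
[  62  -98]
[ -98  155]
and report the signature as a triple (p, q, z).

step 0: pivot 62 → sign +
step 1: pivot 3/31 → sign +
signature = (2, 0, 0)

Answer: (2, 0, 0)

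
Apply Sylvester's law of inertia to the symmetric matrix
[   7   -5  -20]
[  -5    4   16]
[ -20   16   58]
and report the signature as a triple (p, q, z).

Answer: (2, 1, 0)

Derivation:
step 0: pivot 7 → sign +
step 1: pivot 3/7 → sign +
step 2: pivot -6 → sign −
signature = (2, 1, 0)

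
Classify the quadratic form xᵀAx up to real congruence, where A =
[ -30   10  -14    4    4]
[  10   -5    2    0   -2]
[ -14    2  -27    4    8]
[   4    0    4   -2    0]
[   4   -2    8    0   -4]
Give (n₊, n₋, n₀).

Answer: (0, 4, 1)

Derivation:
step 0: pivot -30 → sign −
step 1: pivot -5/3 → sign −
step 2: pivot -81/5 → sign −
step 3: pivot -2/5 → sign −
step 4: row/col 4 already zero → sign 0
signature = (0, 4, 1)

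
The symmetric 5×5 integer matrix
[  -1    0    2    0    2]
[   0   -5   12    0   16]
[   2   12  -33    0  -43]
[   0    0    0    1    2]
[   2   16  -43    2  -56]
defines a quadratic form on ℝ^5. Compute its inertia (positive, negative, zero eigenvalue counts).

step 0: pivot -1 → sign −
step 1: pivot -5 → sign −
step 2: pivot -1/5 → sign −
step 3: pivot 1 → sign +
step 4: pivot -3 → sign −
signature = (1, 4, 0)

Answer: (1, 4, 0)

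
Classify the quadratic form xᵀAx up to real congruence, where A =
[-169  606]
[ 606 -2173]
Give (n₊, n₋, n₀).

step 0: pivot -169 → sign −
step 1: pivot -1/169 → sign −
signature = (0, 2, 0)

Answer: (0, 2, 0)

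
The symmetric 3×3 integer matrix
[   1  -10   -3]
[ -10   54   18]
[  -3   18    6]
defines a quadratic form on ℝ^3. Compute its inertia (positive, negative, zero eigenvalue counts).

step 0: pivot 1 → sign +
step 1: pivot -46 → sign −
step 2: pivot 3/23 → sign +
signature = (2, 1, 0)

Answer: (2, 1, 0)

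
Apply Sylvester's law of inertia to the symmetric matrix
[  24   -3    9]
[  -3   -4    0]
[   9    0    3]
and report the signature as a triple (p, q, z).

step 0: pivot 24 → sign +
step 1: pivot -35/8 → sign −
step 2: pivot -3/35 → sign −
signature = (1, 2, 0)

Answer: (1, 2, 0)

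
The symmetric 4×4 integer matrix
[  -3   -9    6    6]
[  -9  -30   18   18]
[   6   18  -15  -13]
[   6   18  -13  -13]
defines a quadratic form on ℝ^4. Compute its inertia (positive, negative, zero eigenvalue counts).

Answer: (0, 4, 0)

Derivation:
step 0: pivot -3 → sign −
step 1: pivot -3 → sign −
step 2: pivot -3 → sign −
step 3: pivot -2/3 → sign −
signature = (0, 4, 0)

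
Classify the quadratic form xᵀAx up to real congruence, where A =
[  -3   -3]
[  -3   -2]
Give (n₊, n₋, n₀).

step 0: pivot -3 → sign −
step 1: pivot 1 → sign +
signature = (1, 1, 0)

Answer: (1, 1, 0)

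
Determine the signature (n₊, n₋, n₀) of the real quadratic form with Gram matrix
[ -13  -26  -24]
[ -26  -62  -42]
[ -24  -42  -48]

Answer: (0, 3, 0)

Derivation:
step 0: pivot -13 → sign −
step 1: pivot -10 → sign −
step 2: pivot -6/65 → sign −
signature = (0, 3, 0)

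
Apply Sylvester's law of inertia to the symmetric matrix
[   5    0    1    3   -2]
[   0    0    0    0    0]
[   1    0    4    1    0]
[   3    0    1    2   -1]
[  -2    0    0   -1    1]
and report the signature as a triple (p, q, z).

step 0: pivot 5 → sign +
step 1: pivot 19/5 → sign +
step 2: pivot 3/19 → sign +
step 3: row/col 3 already zero → sign 0
step 4: row/col 4 already zero → sign 0
signature = (3, 0, 2)

Answer: (3, 0, 2)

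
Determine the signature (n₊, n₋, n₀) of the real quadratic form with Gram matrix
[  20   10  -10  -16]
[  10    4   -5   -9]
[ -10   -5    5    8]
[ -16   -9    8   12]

step 0: pivot 20 → sign +
step 1: pivot -1 → sign −
step 2: pivot 1/5 → sign +
step 3: row/col 3 already zero → sign 0
signature = (2, 1, 1)

Answer: (2, 1, 1)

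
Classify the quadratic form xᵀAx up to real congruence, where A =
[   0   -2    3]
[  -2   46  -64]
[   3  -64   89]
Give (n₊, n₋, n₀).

step 0: pivot 46 → sign +
step 1: pivot -2/23 → sign −
step 2: pivot 1/2 → sign +
signature = (2, 1, 0)

Answer: (2, 1, 0)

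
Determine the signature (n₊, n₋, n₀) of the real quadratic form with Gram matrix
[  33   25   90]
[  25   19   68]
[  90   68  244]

step 0: pivot 33 → sign +
step 1: pivot 2/33 → sign +
step 2: pivot -2 → sign −
signature = (2, 1, 0)

Answer: (2, 1, 0)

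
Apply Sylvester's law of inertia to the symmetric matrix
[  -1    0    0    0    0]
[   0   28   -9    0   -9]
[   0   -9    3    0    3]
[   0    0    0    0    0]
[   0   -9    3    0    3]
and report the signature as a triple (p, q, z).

step 0: pivot -1 → sign −
step 1: pivot 28 → sign +
step 2: pivot 3/28 → sign +
step 3: row/col 3 already zero → sign 0
step 4: row/col 4 already zero → sign 0
signature = (2, 1, 2)

Answer: (2, 1, 2)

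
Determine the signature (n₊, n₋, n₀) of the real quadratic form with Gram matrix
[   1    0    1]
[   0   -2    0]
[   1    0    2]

Answer: (2, 1, 0)

Derivation:
step 0: pivot 1 → sign +
step 1: pivot -2 → sign −
step 2: pivot 1 → sign +
signature = (2, 1, 0)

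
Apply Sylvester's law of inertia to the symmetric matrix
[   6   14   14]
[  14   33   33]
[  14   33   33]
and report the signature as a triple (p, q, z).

step 0: pivot 6 → sign +
step 1: pivot 1/3 → sign +
step 2: row/col 2 already zero → sign 0
signature = (2, 0, 1)

Answer: (2, 0, 1)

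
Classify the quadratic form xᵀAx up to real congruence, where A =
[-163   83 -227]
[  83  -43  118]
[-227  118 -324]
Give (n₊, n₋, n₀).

step 0: pivot -163 → sign −
step 1: pivot -120/163 → sign −
step 2: pivot 1/40 → sign +
signature = (1, 2, 0)

Answer: (1, 2, 0)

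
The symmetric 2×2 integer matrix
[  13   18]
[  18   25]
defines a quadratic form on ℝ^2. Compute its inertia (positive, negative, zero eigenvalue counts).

Answer: (2, 0, 0)

Derivation:
step 0: pivot 13 → sign +
step 1: pivot 1/13 → sign +
signature = (2, 0, 0)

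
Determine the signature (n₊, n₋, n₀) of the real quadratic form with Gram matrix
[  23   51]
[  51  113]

Answer: (1, 1, 0)

Derivation:
step 0: pivot 23 → sign +
step 1: pivot -2/23 → sign −
signature = (1, 1, 0)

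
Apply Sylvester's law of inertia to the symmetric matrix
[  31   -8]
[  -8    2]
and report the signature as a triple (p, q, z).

Answer: (1, 1, 0)

Derivation:
step 0: pivot 31 → sign +
step 1: pivot -2/31 → sign −
signature = (1, 1, 0)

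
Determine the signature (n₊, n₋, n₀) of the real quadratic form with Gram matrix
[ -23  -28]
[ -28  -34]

step 0: pivot -23 → sign −
step 1: pivot 2/23 → sign +
signature = (1, 1, 0)

Answer: (1, 1, 0)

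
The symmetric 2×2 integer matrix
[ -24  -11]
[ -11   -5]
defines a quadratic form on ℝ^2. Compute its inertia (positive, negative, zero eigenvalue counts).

step 0: pivot -24 → sign −
step 1: pivot 1/24 → sign +
signature = (1, 1, 0)

Answer: (1, 1, 0)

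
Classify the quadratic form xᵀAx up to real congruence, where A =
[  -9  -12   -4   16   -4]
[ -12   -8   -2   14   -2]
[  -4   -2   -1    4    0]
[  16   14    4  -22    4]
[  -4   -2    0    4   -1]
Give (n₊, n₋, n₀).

Answer: (1, 4, 0)

Derivation:
step 0: pivot -9 → sign −
step 1: pivot 8 → sign +
step 2: pivot -11/18 → sign −
step 3: pivot -3/11 → sign −
step 4: pivot -1/3 → sign −
signature = (1, 4, 0)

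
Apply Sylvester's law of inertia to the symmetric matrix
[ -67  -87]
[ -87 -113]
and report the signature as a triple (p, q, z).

Answer: (0, 2, 0)

Derivation:
step 0: pivot -67 → sign −
step 1: pivot -2/67 → sign −
signature = (0, 2, 0)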